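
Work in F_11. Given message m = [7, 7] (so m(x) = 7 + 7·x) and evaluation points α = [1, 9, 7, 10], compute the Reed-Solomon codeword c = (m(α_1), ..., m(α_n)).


c = [3, 4, 1, 0]

Message polynomial: m(x) = 7 + 7·x (mod 11).
For each evaluation point α_i, compute m(α_i) mod 11:
  α_1 = 1: Horner steps 7 → 3, so m(1) = 3.
  α_2 = 9: Horner steps 7 → 4, so m(9) = 4.
  α_3 = 7: Horner steps 7 → 1, so m(7) = 1.
  α_4 = 10: Horner steps 7 → 0, so m(10) = 0.
Codeword c = [3, 4, 1, 0] ∈ F_11^4.


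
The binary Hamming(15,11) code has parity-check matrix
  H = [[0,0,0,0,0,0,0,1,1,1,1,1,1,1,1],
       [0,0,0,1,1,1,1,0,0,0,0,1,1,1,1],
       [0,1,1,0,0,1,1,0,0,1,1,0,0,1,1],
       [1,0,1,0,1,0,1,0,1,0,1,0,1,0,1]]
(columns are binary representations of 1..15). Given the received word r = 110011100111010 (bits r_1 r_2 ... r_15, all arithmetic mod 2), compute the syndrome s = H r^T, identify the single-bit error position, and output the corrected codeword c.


s = (0, 1, 0, 0)^T, error position = 4, corrected codeword c = 110111100111010

Compute s = H r^T mod 2 one row at a time:
  s_1 = 0 + 0 + 1 + 1 + 1 + 0 + 1 + 0 = 4 ≡ 0 (mod 2).
  s_2 = 0 + 1 + 1 + 1 + 1 + 0 + 1 + 0 = 5 ≡ 1 (mod 2).
  s_3 = 1 + 0 + 1 + 1 + 1 + 1 + 1 + 0 = 6 ≡ 0 (mod 2).
  s_4 = 1 + 0 + 1 + 1 + 0 + 1 + 0 + 0 = 4 ≡ 0 (mod 2).
s = (0, 1, 0, 0)^T — this equals column 4 of H (binary 0100), so error is at position 4.
Correct: flip bit 4 of r = 110011100111010 to get c = 110111100111010.


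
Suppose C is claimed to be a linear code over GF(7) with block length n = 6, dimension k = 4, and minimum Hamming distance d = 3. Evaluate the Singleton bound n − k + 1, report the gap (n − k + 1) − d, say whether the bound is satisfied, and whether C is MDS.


Singleton RHS = n − k + 1 = 3, slack = 0, bound satisfied, MDS.

Singleton bound: d ≤ n − k + 1.
Here n = 6, k = 4, so n − k + 1 = 3.
Given d = 3, check d ≤ 3: YES.
Slack = (n − k + 1) − d = 0.
The code is MDS (slack = 0).
Description: the claimed parameters are [6, 4, 3]_7; such a code would be MDS (meets Singleton bound).


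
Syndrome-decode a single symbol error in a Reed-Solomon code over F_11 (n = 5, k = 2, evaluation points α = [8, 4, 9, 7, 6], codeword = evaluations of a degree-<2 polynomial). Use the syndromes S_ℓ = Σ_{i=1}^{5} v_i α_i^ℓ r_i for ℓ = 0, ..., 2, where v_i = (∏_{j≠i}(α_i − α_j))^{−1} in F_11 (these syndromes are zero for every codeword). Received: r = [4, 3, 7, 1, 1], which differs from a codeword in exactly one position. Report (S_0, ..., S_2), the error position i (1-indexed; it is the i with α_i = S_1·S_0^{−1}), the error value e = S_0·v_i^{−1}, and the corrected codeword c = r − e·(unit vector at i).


S = (8, 4, 2), error at position 5, error magnitude e = 3, c = [4, 3, 7, 1, 9].

Step 1: column multipliers v_i = (∏_{j≠i}(α_i − α_j))^{−1} mod 11.
  i = 1 (α = 8): (8−4)(8−9)(8−7)(8−6) = 4·(−1)·1·2 = −8 ≡ 3, so v_1 = 3^{−1} = 4 (mod 11).
  i = 2 (α = 4): (4−8)(4−9)(4−7)(4−6) = (−4)·(−5)·(−3)·(−2) = 120 ≡ 10, so v_2 = 10^{−1} = 10 (mod 11).
  i = 3 (α = 9): (9−8)(9−4)(9−7)(9−6) = 1·5·2·3 = 30 ≡ 8, so v_3 = 8^{−1} = 7 (mod 11).
  i = 4 (α = 7): (7−8)(7−4)(7−9)(7−6) = (−1)·3·(−2)·1 = 6 ≡ 6, so v_4 = 6^{−1} = 2 (mod 11).
  i = 5 (α = 6): (6−8)(6−4)(6−9)(6−7) = (−2)·2·(−3)·(−1) = −12 ≡ 10, so v_5 = 10^{−1} = 10 (mod 11).
  v = [4, 10, 7, 2, 10].
Step 2: syndromes of r = [4, 3, 7, 1, 1] (all sums mod 11).
  S_0 = Σ v_i r_i = 4·4 + 10·3 + 7·7 + 2·1 + 10·1 = 107 ≡ 8.
  S_1 = Σ v_i α_i r_i = 4·8·4 + 10·4·3 + 7·9·7 + 2·7·1 + 10·6·1 = 763 ≡ 4.
  α_i^2 mod 11 = [9, 5, 4, 5, 3].
  S_2 = Σ v_i α_i^2 r_i = 4·9·4 + 10·5·3 + 7·4·7 + 2·5·1 + 10·3·1 = 530 ≡ 2.
  S = (8, 4, 2) ≠ 0, so r is not a codeword (an error is present).
Step 3: locate the error. For a single error e at position i, S_ℓ = v_i·e·α_i^ℓ, so α_err = S_1/S_0.
  S_0^{−1} = 8^{−1} = 7 (mod 11), so α_err = 4·7 = 28 ≡ 6 = α_5. Error position i = 5.
  Consistency check: S_2/S_1 = 2·3 = 6 ≡ 6 = α_err ✓ (single-error assumption holds).
Step 4: error magnitude e = S_0/v_5 = S_0·∏_{j≠5}(α_5 − α_j) = 8·10 = 80 ≡ 3 (mod 11).
Step 5: correct position 5: c_5 = r_5 − e = 1 − 3 ≡ 9 (mod 11). Hence c = [4, 3, 7, 1, 9].
  Check: interpolating c through the α_i gives m(x) = 2 + 3·x (degree < 2) with m(α_i) = c_i for every i, so c is indeed a codeword.


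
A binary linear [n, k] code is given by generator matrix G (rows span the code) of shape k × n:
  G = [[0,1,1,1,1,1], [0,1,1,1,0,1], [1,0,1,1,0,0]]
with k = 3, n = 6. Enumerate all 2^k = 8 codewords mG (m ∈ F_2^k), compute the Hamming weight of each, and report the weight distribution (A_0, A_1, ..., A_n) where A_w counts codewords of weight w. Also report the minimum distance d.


Weight distribution: A_0 = 1, A_1 = 1, A_3 = 2, A_4 = 3, A_5 = 1. Minimum distance d = 1.

Enumerate all 2^3 = 8 messages m ∈ F_2^3.
For each, compute codeword c = mG in F_2^6, then tally its weight.
  m = 000 → c = 000000, weight = 0.
  m = 100 → c = 011111, weight = 5.
  m = 010 → c = 011101, weight = 4.
  m = 110 → c = 000010, weight = 1.
  m = 001 → c = 101100, weight = 3.
  m = 101 → c = 110011, weight = 4.
  m = 011 → c = 110001, weight = 3.
  m = 111 → c = 101110, weight = 4.
Tally weights:
  weight 0: 1 codewords.
  weight 1: 1 codewords.
  weight 3: 2 codewords.
  weight 4: 3 codewords.
  weight 5: 1 codewords.
Minimum distance d = smallest w > 0 with A_w > 0 = 1.
Sanity: Σ A_w = 8 = 2^3 = 8 ✓.


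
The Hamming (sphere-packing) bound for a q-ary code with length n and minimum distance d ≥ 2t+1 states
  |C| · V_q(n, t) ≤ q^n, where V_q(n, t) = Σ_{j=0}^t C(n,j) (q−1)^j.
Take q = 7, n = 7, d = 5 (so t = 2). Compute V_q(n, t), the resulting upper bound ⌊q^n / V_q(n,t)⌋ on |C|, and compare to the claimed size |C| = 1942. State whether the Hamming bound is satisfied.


V_q(n, t) = 799, q^n = 823543, Hamming bound = 1030, |C| = 1942 > bound (violated).

Step 1: Compute V_q(n, t) = Σ_{j=0}^2 C(n, j) (q−1)^j.
  j = 0: C(7,0)·(6)^0 = 1·1 = 1.
  j = 1: C(7,1)·(6)^1 = 7·6 = 42.
  j = 2: C(7,2)·(6)^2 = 21·36 = 756.
  V_q(n, t) = 1 + 42 + 756 = 799.
Step 2: q^n = 7^7 = 823543.
Step 3: Hamming bound ⌊q^n / V_q(n,t)⌋ = ⌊823543/799⌋ = 1030.
Step 4: Compare |C| = 1942 to 1030: violated.
The claimed |C| lies above the Hamming bound, so no 7-ary code of length 7 with d ≥ 5 can have 1942 codewords.


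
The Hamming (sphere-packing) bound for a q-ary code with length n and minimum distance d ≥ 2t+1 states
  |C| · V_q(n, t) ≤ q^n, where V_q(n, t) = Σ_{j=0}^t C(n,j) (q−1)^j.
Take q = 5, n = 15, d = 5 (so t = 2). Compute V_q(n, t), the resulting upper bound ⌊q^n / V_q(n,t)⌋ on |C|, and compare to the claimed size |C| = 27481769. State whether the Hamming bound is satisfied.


V_q(n, t) = 1741, q^n = 30517578125, Hamming bound = 17528764, |C| = 27481769 > bound (violated).

Step 1: Compute V_q(n, t) = Σ_{j=0}^2 C(n, j) (q−1)^j.
  j = 0: C(15,0)·(4)^0 = 1·1 = 1.
  j = 1: C(15,1)·(4)^1 = 15·4 = 60.
  j = 2: C(15,2)·(4)^2 = 105·16 = 1680.
  V_q(n, t) = 1 + 60 + 1680 = 1741.
Step 2: q^n = 5^15 = 30517578125.
Step 3: Hamming bound ⌊q^n / V_q(n,t)⌋ = ⌊30517578125/1741⌋ = 17528764.
Step 4: Compare |C| = 27481769 to 17528764: violated.
The claimed |C| lies above the Hamming bound, so no 5-ary code of length 15 with d ≥ 5 can have 27481769 codewords.


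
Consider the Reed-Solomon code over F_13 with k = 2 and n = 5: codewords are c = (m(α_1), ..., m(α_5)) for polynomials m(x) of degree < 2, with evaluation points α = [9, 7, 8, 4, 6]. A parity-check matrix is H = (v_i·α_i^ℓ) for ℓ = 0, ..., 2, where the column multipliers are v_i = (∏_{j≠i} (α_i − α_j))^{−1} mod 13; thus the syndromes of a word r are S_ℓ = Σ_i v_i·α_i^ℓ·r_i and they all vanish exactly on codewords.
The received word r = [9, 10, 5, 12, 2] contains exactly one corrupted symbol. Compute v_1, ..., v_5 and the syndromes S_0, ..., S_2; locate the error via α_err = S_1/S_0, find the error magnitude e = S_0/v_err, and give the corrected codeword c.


S = (12, 4, 10), error at position 1, error magnitude e = 9, c = [0, 10, 5, 12, 2].

Step 1: column multipliers v_i = (∏_{j≠i}(α_i − α_j))^{−1} mod 13.
  i = 1 (α = 9): (9−7)(9−8)(9−4)(9−6) = 2·1·5·3 = 30 ≡ 4, so v_1 = 4^{−1} = 10 (mod 13).
  i = 2 (α = 7): (7−9)(7−8)(7−4)(7−6) = (−2)·(−1)·3·1 = 6 ≡ 6, so v_2 = 6^{−1} = 11 (mod 13).
  i = 3 (α = 8): (8−9)(8−7)(8−4)(8−6) = (−1)·1·4·2 = −8 ≡ 5, so v_3 = 5^{−1} = 8 (mod 13).
  i = 4 (α = 4): (4−9)(4−7)(4−8)(4−6) = (−5)·(−3)·(−4)·(−2) = 120 ≡ 3, so v_4 = 3^{−1} = 9 (mod 13).
  i = 5 (α = 6): (6−9)(6−7)(6−8)(6−4) = (−3)·(−1)·(−2)·2 = −12 ≡ 1, so v_5 = 1^{−1} = 1 (mod 13).
  v = [10, 11, 8, 9, 1].
Step 2: syndromes of r = [9, 10, 5, 12, 2] (all sums mod 13).
  S_0 = Σ v_i r_i = 10·9 + 11·10 + 8·5 + 9·12 + 1·2 = 350 ≡ 12.
  S_1 = Σ v_i α_i r_i = 10·9·9 + 11·7·10 + 8·8·5 + 9·4·12 + 1·6·2 = 2344 ≡ 4.
  α_i^2 mod 13 = [3, 10, 12, 3, 10].
  S_2 = Σ v_i α_i^2 r_i = 10·3·9 + 11·10·10 + 8·12·5 + 9·3·12 + 1·10·2 = 2194 ≡ 10.
  S = (12, 4, 10) ≠ 0, so r is not a codeword (an error is present).
Step 3: locate the error. For a single error e at position i, S_ℓ = v_i·e·α_i^ℓ, so α_err = S_1/S_0.
  S_0^{−1} = 12^{−1} = 12 (mod 13), so α_err = 4·12 = 48 ≡ 9 = α_1. Error position i = 1.
  Consistency check: S_2/S_1 = 10·10 = 100 ≡ 9 = α_err ✓ (single-error assumption holds).
Step 4: error magnitude e = S_0/v_1 = S_0·∏_{j≠1}(α_1 − α_j) = 12·4 = 48 ≡ 9 (mod 13).
Step 5: correct position 1: c_1 = r_1 − e = 9 − 9 ≡ 0 (mod 13). Hence c = [0, 10, 5, 12, 2].
  Check: interpolating c through the α_i gives m(x) = 6 + 8·x (degree < 2) with m(α_i) = c_i for every i, so c is indeed a codeword.


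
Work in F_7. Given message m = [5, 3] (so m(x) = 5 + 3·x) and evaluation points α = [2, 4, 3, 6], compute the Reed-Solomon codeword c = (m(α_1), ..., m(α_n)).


c = [4, 3, 0, 2]

Message polynomial: m(x) = 5 + 3·x (mod 7).
For each evaluation point α_i, compute m(α_i) mod 7:
  α_1 = 2: Horner steps 3 → 4, so m(2) = 4.
  α_2 = 4: Horner steps 3 → 3, so m(4) = 3.
  α_3 = 3: Horner steps 3 → 0, so m(3) = 0.
  α_4 = 6: Horner steps 3 → 2, so m(6) = 2.
Codeword c = [4, 3, 0, 2] ∈ F_7^4.


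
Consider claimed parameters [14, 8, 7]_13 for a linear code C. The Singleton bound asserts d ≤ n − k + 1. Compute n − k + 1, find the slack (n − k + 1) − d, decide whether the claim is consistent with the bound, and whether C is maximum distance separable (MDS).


Singleton RHS = n − k + 1 = 7, slack = 0, bound satisfied, MDS.

Singleton bound: d ≤ n − k + 1.
Here n = 14, k = 8, so n − k + 1 = 7.
Given d = 7, check d ≤ 7: YES.
Slack = (n − k + 1) − d = 0.
The code is MDS (slack = 0).
Description: the claimed parameters are [14, 8, 7]_13; such a code would be MDS (meets Singleton bound).


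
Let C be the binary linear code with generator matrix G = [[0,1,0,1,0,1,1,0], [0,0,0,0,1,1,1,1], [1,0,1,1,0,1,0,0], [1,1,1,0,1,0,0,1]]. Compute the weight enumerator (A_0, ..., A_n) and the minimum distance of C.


Weight distribution: A_0 = 1, A_1 = 1, A_3 = 3, A_4 = 5, A_5 = 3, A_6 = 2, A_7 = 1. Minimum distance d = 1.

Enumerate all 2^4 = 16 messages m ∈ F_2^4.
For each, compute codeword c = mG in F_2^8, then tally its weight.
  m = 0000 → c = 00000000, weight = 0.
  m = 1000 → c = 01010110, weight = 4.
  m = 0100 → c = 00001111, weight = 4.
  m = 1100 → c = 01011001, weight = 4.
  m = 0010 → c = 10110100, weight = 4.
  m = 1010 → c = 11100010, weight = 4.
  m = 0110 → c = 10111011, weight = 6.
  m = 1110 → c = 11101101, weight = 6.
  m = 0001 → c = 11101001, weight = 5.
  m = 1001 → c = 10111111, weight = 7.
  m = 0101 → c = 11100110, weight = 5.
  m = 1101 → c = 10110000, weight = 3.
  m = 0011 → c = 01011101, weight = 5.
  m = 1011 → c = 00001011, weight = 3.
  m = 0111 → c = 01010010, weight = 3.
  m = 1111 → c = 00000100, weight = 1.
Tally weights:
  weight 0: 1 codewords.
  weight 1: 1 codewords.
  weight 3: 3 codewords.
  weight 4: 5 codewords.
  weight 5: 3 codewords.
  weight 6: 2 codewords.
  weight 7: 1 codewords.
Minimum distance d = smallest w > 0 with A_w > 0 = 1.
Sanity: Σ A_w = 16 = 2^4 = 16 ✓.


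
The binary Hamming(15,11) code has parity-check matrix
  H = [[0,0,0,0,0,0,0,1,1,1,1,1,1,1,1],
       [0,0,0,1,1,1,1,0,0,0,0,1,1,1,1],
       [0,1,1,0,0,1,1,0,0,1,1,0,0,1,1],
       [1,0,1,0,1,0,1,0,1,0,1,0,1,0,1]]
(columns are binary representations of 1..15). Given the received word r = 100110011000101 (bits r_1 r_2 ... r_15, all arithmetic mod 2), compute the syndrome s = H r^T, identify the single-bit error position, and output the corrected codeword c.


s = (0, 0, 1, 1)^T, error position = 3, corrected codeword c = 101110011000101

Compute s = H r^T mod 2 one row at a time:
  s_1 = 1 + 1 + 0 + 0 + 0 + 1 + 0 + 1 = 4 ≡ 0 (mod 2).
  s_2 = 1 + 1 + 0 + 0 + 0 + 1 + 0 + 1 = 4 ≡ 0 (mod 2).
  s_3 = 0 + 0 + 0 + 0 + 0 + 0 + 0 + 1 = 1 ≡ 1 (mod 2).
  s_4 = 1 + 0 + 1 + 0 + 1 + 0 + 1 + 1 = 5 ≡ 1 (mod 2).
s = (0, 0, 1, 1)^T — this equals column 3 of H (binary 0011), so error is at position 3.
Correct: flip bit 3 of r = 100110011000101 to get c = 101110011000101.


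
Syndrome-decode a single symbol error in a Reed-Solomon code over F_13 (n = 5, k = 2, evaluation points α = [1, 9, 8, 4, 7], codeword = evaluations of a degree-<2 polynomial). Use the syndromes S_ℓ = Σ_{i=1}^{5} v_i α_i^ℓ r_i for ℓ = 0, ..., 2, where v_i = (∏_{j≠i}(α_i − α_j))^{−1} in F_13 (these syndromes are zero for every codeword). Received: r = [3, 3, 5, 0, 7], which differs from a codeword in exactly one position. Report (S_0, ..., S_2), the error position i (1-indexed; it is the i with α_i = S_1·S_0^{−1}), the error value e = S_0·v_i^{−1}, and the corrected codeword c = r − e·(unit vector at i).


S = (7, 7, 7), error at position 1, error magnitude e = 10, c = [6, 3, 5, 0, 7].

Step 1: column multipliers v_i = (∏_{j≠i}(α_i − α_j))^{−1} mod 13.
  i = 1 (α = 1): (1−9)(1−8)(1−4)(1−7) = (−8)·(−7)·(−3)·(−6) = 1008 ≡ 7, so v_1 = 7^{−1} = 2 (mod 13).
  i = 2 (α = 9): (9−1)(9−8)(9−4)(9−7) = 8·1·5·2 = 80 ≡ 2, so v_2 = 2^{−1} = 7 (mod 13).
  i = 3 (α = 8): (8−1)(8−9)(8−4)(8−7) = 7·(−1)·4·1 = −28 ≡ 11, so v_3 = 11^{−1} = 6 (mod 13).
  i = 4 (α = 4): (4−1)(4−9)(4−8)(4−7) = 3·(−5)·(−4)·(−3) = −180 ≡ 2, so v_4 = 2^{−1} = 7 (mod 13).
  i = 5 (α = 7): (7−1)(7−9)(7−8)(7−4) = 6·(−2)·(−1)·3 = 36 ≡ 10, so v_5 = 10^{−1} = 4 (mod 13).
  v = [2, 7, 6, 7, 4].
Step 2: syndromes of r = [3, 3, 5, 0, 7] (all sums mod 13).
  S_0 = Σ v_i r_i = 2·3 + 7·3 + 6·5 + 7·0 + 4·7 = 85 ≡ 7.
  S_1 = Σ v_i α_i r_i = 2·1·3 + 7·9·3 + 6·8·5 + 7·4·0 + 4·7·7 = 631 ≡ 7.
  α_i^2 mod 13 = [1, 3, 12, 3, 10].
  S_2 = Σ v_i α_i^2 r_i = 2·1·3 + 7·3·3 + 6·12·5 + 7·3·0 + 4·10·7 = 709 ≡ 7.
  S = (7, 7, 7) ≠ 0, so r is not a codeword (an error is present).
Step 3: locate the error. For a single error e at position i, S_ℓ = v_i·e·α_i^ℓ, so α_err = S_1/S_0.
  S_0^{−1} = 7^{−1} = 2 (mod 13), so α_err = 7·2 = 14 ≡ 1 = α_1. Error position i = 1.
  Consistency check: S_2/S_1 = 7·2 = 14 ≡ 1 = α_err ✓ (single-error assumption holds).
Step 4: error magnitude e = S_0/v_1 = S_0·∏_{j≠1}(α_1 − α_j) = 7·7 = 49 ≡ 10 (mod 13).
Step 5: correct position 1: c_1 = r_1 − e = 3 − 10 ≡ 6 (mod 13). Hence c = [6, 3, 5, 0, 7].
  Check: interpolating c through the α_i gives m(x) = 8 + 11·x (degree < 2) with m(α_i) = c_i for every i, so c is indeed a codeword.


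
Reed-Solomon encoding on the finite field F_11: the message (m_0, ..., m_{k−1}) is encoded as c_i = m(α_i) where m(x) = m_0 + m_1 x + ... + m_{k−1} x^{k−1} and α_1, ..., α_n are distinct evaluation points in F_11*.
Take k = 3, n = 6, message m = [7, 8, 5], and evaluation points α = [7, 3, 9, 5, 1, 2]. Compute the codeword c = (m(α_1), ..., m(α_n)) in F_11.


c = [0, 10, 0, 7, 9, 10]

Message polynomial: m(x) = 7 + 8·x + 5·x^2 (mod 11).
For each evaluation point α_i, compute m(α_i) mod 11:
  α_1 = 7: Horner steps 5 → 10 → 0, so m(7) = 0.
  α_2 = 3: Horner steps 5 → 1 → 10, so m(3) = 10.
  α_3 = 9: Horner steps 5 → 9 → 0, so m(9) = 0.
  α_4 = 5: Horner steps 5 → 0 → 7, so m(5) = 7.
  α_5 = 1: Horner steps 5 → 2 → 9, so m(1) = 9.
  α_6 = 2: Horner steps 5 → 7 → 10, so m(2) = 10.
Codeword c = [0, 10, 0, 7, 9, 10] ∈ F_11^6.


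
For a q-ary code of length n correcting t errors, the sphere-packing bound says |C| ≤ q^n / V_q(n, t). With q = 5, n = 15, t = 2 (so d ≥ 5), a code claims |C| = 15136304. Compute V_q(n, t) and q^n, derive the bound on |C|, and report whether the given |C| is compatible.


V_q(n, t) = 1741, q^n = 30517578125, Hamming bound = 17528764, |C| = 15136304 ≤ bound (satisfied).

Step 1: Compute V_q(n, t) = Σ_{j=0}^2 C(n, j) (q−1)^j.
  j = 0: C(15,0)·(4)^0 = 1·1 = 1.
  j = 1: C(15,1)·(4)^1 = 15·4 = 60.
  j = 2: C(15,2)·(4)^2 = 105·16 = 1680.
  V_q(n, t) = 1 + 60 + 1680 = 1741.
Step 2: q^n = 5^15 = 30517578125.
Step 3: Hamming bound ⌊q^n / V_q(n,t)⌋ = ⌊30517578125/1741⌋ = 17528764.
Step 4: Compare |C| = 15136304 to 17528764: satisfied.
The claimed |C| lies below the Hamming bound.


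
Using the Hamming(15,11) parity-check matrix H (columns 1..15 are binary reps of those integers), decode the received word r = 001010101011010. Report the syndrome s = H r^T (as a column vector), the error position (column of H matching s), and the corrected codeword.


s = (0, 0, 0, 1)^T, error position = 1, corrected codeword c = 101010101011010

Compute s = H r^T mod 2 one row at a time:
  s_1 = 0 + 1 + 0 + 1 + 1 + 0 + 1 + 0 = 4 ≡ 0 (mod 2).
  s_2 = 0 + 1 + 0 + 1 + 1 + 0 + 1 + 0 = 4 ≡ 0 (mod 2).
  s_3 = 0 + 1 + 0 + 1 + 0 + 1 + 1 + 0 = 4 ≡ 0 (mod 2).
  s_4 = 0 + 1 + 1 + 1 + 1 + 1 + 0 + 0 = 5 ≡ 1 (mod 2).
s = (0, 0, 0, 1)^T — this equals column 1 of H (binary 0001), so error is at position 1.
Correct: flip bit 1 of r = 001010101011010 to get c = 101010101011010.


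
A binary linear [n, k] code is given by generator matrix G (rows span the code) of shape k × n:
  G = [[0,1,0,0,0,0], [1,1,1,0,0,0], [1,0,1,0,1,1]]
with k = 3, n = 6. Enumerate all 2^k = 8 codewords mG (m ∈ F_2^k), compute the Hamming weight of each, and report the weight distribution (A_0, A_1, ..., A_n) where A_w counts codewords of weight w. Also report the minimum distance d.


Weight distribution: A_0 = 1, A_1 = 1, A_2 = 2, A_3 = 2, A_4 = 1, A_5 = 1. Minimum distance d = 1.

Enumerate all 2^3 = 8 messages m ∈ F_2^3.
For each, compute codeword c = mG in F_2^6, then tally its weight.
  m = 000 → c = 000000, weight = 0.
  m = 100 → c = 010000, weight = 1.
  m = 010 → c = 111000, weight = 3.
  m = 110 → c = 101000, weight = 2.
  m = 001 → c = 101011, weight = 4.
  m = 101 → c = 111011, weight = 5.
  m = 011 → c = 010011, weight = 3.
  m = 111 → c = 000011, weight = 2.
Tally weights:
  weight 0: 1 codewords.
  weight 1: 1 codewords.
  weight 2: 2 codewords.
  weight 3: 2 codewords.
  weight 4: 1 codewords.
  weight 5: 1 codewords.
Minimum distance d = smallest w > 0 with A_w > 0 = 1.
Sanity: Σ A_w = 8 = 2^3 = 8 ✓.


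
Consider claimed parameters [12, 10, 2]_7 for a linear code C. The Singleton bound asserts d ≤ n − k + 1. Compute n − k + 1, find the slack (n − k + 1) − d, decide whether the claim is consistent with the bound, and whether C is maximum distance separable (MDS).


Singleton RHS = n − k + 1 = 3, slack = 1, bound satisfied, not MDS.

Singleton bound: d ≤ n − k + 1.
Here n = 12, k = 10, so n − k + 1 = 3.
Given d = 2, check d ≤ 3: YES.
Slack = (n − k + 1) − d = 1.
The code is NOT MDS (slack = 1 > 0).
Description: the claimed parameters are [12, 10, 2]_7; such a code would be non-MDS.


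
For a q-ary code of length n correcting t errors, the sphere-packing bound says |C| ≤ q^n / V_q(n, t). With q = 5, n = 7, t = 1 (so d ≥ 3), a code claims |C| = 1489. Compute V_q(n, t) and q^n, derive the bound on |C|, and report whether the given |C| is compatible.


V_q(n, t) = 29, q^n = 78125, Hamming bound = 2693, |C| = 1489 ≤ bound (satisfied).

Step 1: Compute V_q(n, t) = Σ_{j=0}^1 C(n, j) (q−1)^j.
  j = 0: C(7,0)·(4)^0 = 1·1 = 1.
  j = 1: C(7,1)·(4)^1 = 7·4 = 28.
  V_q(n, t) = 1 + 28 = 29.
Step 2: q^n = 5^7 = 78125.
Step 3: Hamming bound ⌊q^n / V_q(n,t)⌋ = ⌊78125/29⌋ = 2693.
Step 4: Compare |C| = 1489 to 2693: satisfied.
The claimed |C| lies below the Hamming bound.


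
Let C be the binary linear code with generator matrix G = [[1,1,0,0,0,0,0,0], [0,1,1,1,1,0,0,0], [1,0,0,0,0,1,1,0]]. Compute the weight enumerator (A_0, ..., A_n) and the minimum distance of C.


Weight distribution: A_0 = 1, A_2 = 1, A_3 = 2, A_4 = 2, A_5 = 1, A_7 = 1. Minimum distance d = 2.

Enumerate all 2^3 = 8 messages m ∈ F_2^3.
For each, compute codeword c = mG in F_2^8, then tally its weight.
  m = 000 → c = 00000000, weight = 0.
  m = 100 → c = 11000000, weight = 2.
  m = 010 → c = 01111000, weight = 4.
  m = 110 → c = 10111000, weight = 4.
  m = 001 → c = 10000110, weight = 3.
  m = 101 → c = 01000110, weight = 3.
  m = 011 → c = 11111110, weight = 7.
  m = 111 → c = 00111110, weight = 5.
Tally weights:
  weight 0: 1 codewords.
  weight 2: 1 codewords.
  weight 3: 2 codewords.
  weight 4: 2 codewords.
  weight 5: 1 codewords.
  weight 7: 1 codewords.
Minimum distance d = smallest w > 0 with A_w > 0 = 2.
Sanity: Σ A_w = 8 = 2^3 = 8 ✓.


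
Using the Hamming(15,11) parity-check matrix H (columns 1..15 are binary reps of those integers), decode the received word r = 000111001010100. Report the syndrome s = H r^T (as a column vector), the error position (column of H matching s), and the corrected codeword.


s = (1, 0, 0, 0)^T, error position = 8, corrected codeword c = 000111011010100

Compute s = H r^T mod 2 one row at a time:
  s_1 = 0 + 1 + 0 + 1 + 0 + 1 + 0 + 0 = 3 ≡ 1 (mod 2).
  s_2 = 1 + 1 + 1 + 0 + 0 + 1 + 0 + 0 = 4 ≡ 0 (mod 2).
  s_3 = 0 + 0 + 1 + 0 + 0 + 1 + 0 + 0 = 2 ≡ 0 (mod 2).
  s_4 = 0 + 0 + 1 + 0 + 1 + 1 + 1 + 0 = 4 ≡ 0 (mod 2).
s = (1, 0, 0, 0)^T — this equals column 8 of H (binary 1000), so error is at position 8.
Correct: flip bit 8 of r = 000111001010100 to get c = 000111011010100.


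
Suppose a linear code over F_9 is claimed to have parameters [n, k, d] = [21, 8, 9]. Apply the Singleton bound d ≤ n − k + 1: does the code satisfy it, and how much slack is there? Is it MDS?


Singleton RHS = n − k + 1 = 14, slack = 5, bound satisfied, not MDS.

Singleton bound: d ≤ n − k + 1.
Here n = 21, k = 8, so n − k + 1 = 14.
Given d = 9, check d ≤ 14: YES.
Slack = (n − k + 1) − d = 5.
The code is NOT MDS (slack = 5 > 0).
Description: the claimed parameters are [21, 8, 9]_9; such a code would be non-MDS.


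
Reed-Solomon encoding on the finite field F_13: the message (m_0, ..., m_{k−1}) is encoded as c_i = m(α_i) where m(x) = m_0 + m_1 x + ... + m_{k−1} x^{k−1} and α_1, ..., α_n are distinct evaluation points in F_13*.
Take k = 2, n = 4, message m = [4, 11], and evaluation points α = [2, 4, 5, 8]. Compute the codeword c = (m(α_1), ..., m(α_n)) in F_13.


c = [0, 9, 7, 1]

Message polynomial: m(x) = 4 + 11·x (mod 13).
For each evaluation point α_i, compute m(α_i) mod 13:
  α_1 = 2: Horner steps 11 → 0, so m(2) = 0.
  α_2 = 4: Horner steps 11 → 9, so m(4) = 9.
  α_3 = 5: Horner steps 11 → 7, so m(5) = 7.
  α_4 = 8: Horner steps 11 → 1, so m(8) = 1.
Codeword c = [0, 9, 7, 1] ∈ F_13^4.


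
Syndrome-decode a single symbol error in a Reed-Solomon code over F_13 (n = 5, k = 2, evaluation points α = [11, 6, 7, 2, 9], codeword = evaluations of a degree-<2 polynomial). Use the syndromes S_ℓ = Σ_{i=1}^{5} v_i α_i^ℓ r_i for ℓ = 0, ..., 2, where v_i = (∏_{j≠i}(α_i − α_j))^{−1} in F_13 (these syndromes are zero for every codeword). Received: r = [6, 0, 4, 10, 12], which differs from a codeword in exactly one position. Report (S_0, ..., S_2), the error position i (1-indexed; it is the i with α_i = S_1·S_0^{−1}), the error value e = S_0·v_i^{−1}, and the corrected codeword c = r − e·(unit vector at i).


S = (10, 6, 1), error at position 1, error magnitude e = 12, c = [7, 0, 4, 10, 12].

Step 1: column multipliers v_i = (∏_{j≠i}(α_i − α_j))^{−1} mod 13.
  i = 1 (α = 11): (11−6)(11−7)(11−2)(11−9) = 5·4·9·2 = 360 ≡ 9, so v_1 = 9^{−1} = 3 (mod 13).
  i = 2 (α = 6): (6−11)(6−7)(6−2)(6−9) = (−5)·(−1)·4·(−3) = −60 ≡ 5, so v_2 = 5^{−1} = 8 (mod 13).
  i = 3 (α = 7): (7−11)(7−6)(7−2)(7−9) = (−4)·1·5·(−2) = 40 ≡ 1, so v_3 = 1^{−1} = 1 (mod 13).
  i = 4 (α = 2): (2−11)(2−6)(2−7)(2−9) = (−9)·(−4)·(−5)·(−7) = 1260 ≡ 12, so v_4 = 12^{−1} = 12 (mod 13).
  i = 5 (α = 9): (9−11)(9−6)(9−7)(9−2) = (−2)·3·2·7 = −84 ≡ 7, so v_5 = 7^{−1} = 2 (mod 13).
  v = [3, 8, 1, 12, 2].
Step 2: syndromes of r = [6, 0, 4, 10, 12] (all sums mod 13).
  S_0 = Σ v_i r_i = 3·6 + 8·0 + 1·4 + 12·10 + 2·12 = 166 ≡ 10.
  S_1 = Σ v_i α_i r_i = 3·11·6 + 8·6·0 + 1·7·4 + 12·2·10 + 2·9·12 = 682 ≡ 6.
  α_i^2 mod 13 = [4, 10, 10, 4, 3].
  S_2 = Σ v_i α_i^2 r_i = 3·4·6 + 8·10·0 + 1·10·4 + 12·4·10 + 2·3·12 = 664 ≡ 1.
  S = (10, 6, 1) ≠ 0, so r is not a codeword (an error is present).
Step 3: locate the error. For a single error e at position i, S_ℓ = v_i·e·α_i^ℓ, so α_err = S_1/S_0.
  S_0^{−1} = 10^{−1} = 4 (mod 13), so α_err = 6·4 = 24 ≡ 11 = α_1. Error position i = 1.
  Consistency check: S_2/S_1 = 1·11 = 11 ≡ 11 = α_err ✓ (single-error assumption holds).
Step 4: error magnitude e = S_0/v_1 = S_0·∏_{j≠1}(α_1 − α_j) = 10·9 = 90 ≡ 12 (mod 13).
Step 5: correct position 1: c_1 = r_1 − e = 6 − 12 ≡ 7 (mod 13). Hence c = [7, 0, 4, 10, 12].
  Check: interpolating c through the α_i gives m(x) = 2 + 4·x (degree < 2) with m(α_i) = c_i for every i, so c is indeed a codeword.


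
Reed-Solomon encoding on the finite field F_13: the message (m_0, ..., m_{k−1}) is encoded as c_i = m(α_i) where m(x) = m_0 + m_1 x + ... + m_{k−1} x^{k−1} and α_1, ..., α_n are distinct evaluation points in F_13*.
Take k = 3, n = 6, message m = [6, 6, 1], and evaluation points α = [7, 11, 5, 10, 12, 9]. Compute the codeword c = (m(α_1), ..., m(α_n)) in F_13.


c = [6, 11, 9, 10, 1, 11]

Message polynomial: m(x) = 6 + 6·x + 1·x^2 (mod 13).
For each evaluation point α_i, compute m(α_i) mod 13:
  α_1 = 7: Horner steps 1 → 0 → 6, so m(7) = 6.
  α_2 = 11: Horner steps 1 → 4 → 11, so m(11) = 11.
  α_3 = 5: Horner steps 1 → 11 → 9, so m(5) = 9.
  α_4 = 10: Horner steps 1 → 3 → 10, so m(10) = 10.
  α_5 = 12: Horner steps 1 → 5 → 1, so m(12) = 1.
  α_6 = 9: Horner steps 1 → 2 → 11, so m(9) = 11.
Codeword c = [6, 11, 9, 10, 1, 11] ∈ F_13^6.


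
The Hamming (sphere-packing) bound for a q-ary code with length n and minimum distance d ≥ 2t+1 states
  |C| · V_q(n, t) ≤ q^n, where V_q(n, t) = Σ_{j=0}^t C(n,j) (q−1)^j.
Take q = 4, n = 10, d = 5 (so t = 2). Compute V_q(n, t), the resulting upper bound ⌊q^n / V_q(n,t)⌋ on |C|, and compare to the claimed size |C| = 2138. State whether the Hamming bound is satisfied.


V_q(n, t) = 436, q^n = 1048576, Hamming bound = 2404, |C| = 2138 ≤ bound (satisfied).

Step 1: Compute V_q(n, t) = Σ_{j=0}^2 C(n, j) (q−1)^j.
  j = 0: C(10,0)·(3)^0 = 1·1 = 1.
  j = 1: C(10,1)·(3)^1 = 10·3 = 30.
  j = 2: C(10,2)·(3)^2 = 45·9 = 405.
  V_q(n, t) = 1 + 30 + 405 = 436.
Step 2: q^n = 4^10 = 1048576.
Step 3: Hamming bound ⌊q^n / V_q(n,t)⌋ = ⌊1048576/436⌋ = 2404.
Step 4: Compare |C| = 2138 to 2404: satisfied.
The claimed |C| lies below the Hamming bound.


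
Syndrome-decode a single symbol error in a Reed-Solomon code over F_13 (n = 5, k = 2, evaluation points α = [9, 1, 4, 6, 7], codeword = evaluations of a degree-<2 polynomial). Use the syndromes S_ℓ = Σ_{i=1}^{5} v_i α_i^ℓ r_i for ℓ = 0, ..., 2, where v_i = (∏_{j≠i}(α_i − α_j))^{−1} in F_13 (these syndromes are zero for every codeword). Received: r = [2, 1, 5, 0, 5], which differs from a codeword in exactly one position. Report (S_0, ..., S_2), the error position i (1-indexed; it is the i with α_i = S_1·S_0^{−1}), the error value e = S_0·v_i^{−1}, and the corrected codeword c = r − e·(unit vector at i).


S = (2, 8, 6), error at position 3, error magnitude e = 2, c = [2, 1, 3, 0, 5].

Step 1: column multipliers v_i = (∏_{j≠i}(α_i − α_j))^{−1} mod 13.
  i = 1 (α = 9): (9−1)(9−4)(9−6)(9−7) = 8·5·3·2 = 240 ≡ 6, so v_1 = 6^{−1} = 11 (mod 13).
  i = 2 (α = 1): (1−9)(1−4)(1−6)(1−7) = (−8)·(−3)·(−5)·(−6) = 720 ≡ 5, so v_2 = 5^{−1} = 8 (mod 13).
  i = 3 (α = 4): (4−9)(4−1)(4−6)(4−7) = (−5)·3·(−2)·(−3) = −90 ≡ 1, so v_3 = 1^{−1} = 1 (mod 13).
  i = 4 (α = 6): (6−9)(6−1)(6−4)(6−7) = (−3)·5·2·(−1) = 30 ≡ 4, so v_4 = 4^{−1} = 10 (mod 13).
  i = 5 (α = 7): (7−9)(7−1)(7−4)(7−6) = (−2)·6·3·1 = −36 ≡ 3, so v_5 = 3^{−1} = 9 (mod 13).
  v = [11, 8, 1, 10, 9].
Step 2: syndromes of r = [2, 1, 5, 0, 5] (all sums mod 13).
  S_0 = Σ v_i r_i = 11·2 + 8·1 + 1·5 + 10·0 + 9·5 = 80 ≡ 2.
  S_1 = Σ v_i α_i r_i = 11·9·2 + 8·1·1 + 1·4·5 + 10·6·0 + 9·7·5 = 541 ≡ 8.
  α_i^2 mod 13 = [3, 1, 3, 10, 10].
  S_2 = Σ v_i α_i^2 r_i = 11·3·2 + 8·1·1 + 1·3·5 + 10·10·0 + 9·10·5 = 539 ≡ 6.
  S = (2, 8, 6) ≠ 0, so r is not a codeword (an error is present).
Step 3: locate the error. For a single error e at position i, S_ℓ = v_i·e·α_i^ℓ, so α_err = S_1/S_0.
  S_0^{−1} = 2^{−1} = 7 (mod 13), so α_err = 8·7 = 56 ≡ 4 = α_3. Error position i = 3.
  Consistency check: S_2/S_1 = 6·5 = 30 ≡ 4 = α_err ✓ (single-error assumption holds).
Step 4: error magnitude e = S_0/v_3 = S_0·∏_{j≠3}(α_3 − α_j) = 2·1 = 2 ≡ 2 (mod 13).
Step 5: correct position 3: c_3 = r_3 − e = 5 − 2 ≡ 3 (mod 13). Hence c = [2, 1, 3, 0, 5].
  Check: interpolating c through the α_i gives m(x) = 9 + 5·x (degree < 2) with m(α_i) = c_i for every i, so c is indeed a codeword.


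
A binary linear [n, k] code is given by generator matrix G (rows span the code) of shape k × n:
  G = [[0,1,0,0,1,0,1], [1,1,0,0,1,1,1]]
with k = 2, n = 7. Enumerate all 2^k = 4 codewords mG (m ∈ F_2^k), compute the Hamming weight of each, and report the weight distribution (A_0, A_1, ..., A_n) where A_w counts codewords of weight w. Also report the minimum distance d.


Weight distribution: A_0 = 1, A_2 = 1, A_3 = 1, A_5 = 1. Minimum distance d = 2.

Enumerate all 2^2 = 4 messages m ∈ F_2^2.
For each, compute codeword c = mG in F_2^7, then tally its weight.
  m = 00 → c = 0000000, weight = 0.
  m = 10 → c = 0100101, weight = 3.
  m = 01 → c = 1100111, weight = 5.
  m = 11 → c = 1000010, weight = 2.
Tally weights:
  weight 0: 1 codewords.
  weight 2: 1 codewords.
  weight 3: 1 codewords.
  weight 5: 1 codewords.
Minimum distance d = smallest w > 0 with A_w > 0 = 2.
Sanity: Σ A_w = 4 = 2^2 = 4 ✓.


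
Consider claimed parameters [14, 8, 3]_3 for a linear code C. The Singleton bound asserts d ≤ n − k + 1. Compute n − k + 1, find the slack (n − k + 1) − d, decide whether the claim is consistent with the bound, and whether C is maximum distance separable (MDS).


Singleton RHS = n − k + 1 = 7, slack = 4, bound satisfied, not MDS.

Singleton bound: d ≤ n − k + 1.
Here n = 14, k = 8, so n − k + 1 = 7.
Given d = 3, check d ≤ 7: YES.
Slack = (n − k + 1) − d = 4.
The code is NOT MDS (slack = 4 > 0).
Description: the claimed parameters are [14, 8, 3]_3; such a code would be non-MDS.


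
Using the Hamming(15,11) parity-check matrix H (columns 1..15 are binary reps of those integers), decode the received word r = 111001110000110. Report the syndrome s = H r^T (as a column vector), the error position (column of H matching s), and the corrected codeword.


s = (1, 0, 1, 0)^T, error position = 10, corrected codeword c = 111001110100110

Compute s = H r^T mod 2 one row at a time:
  s_1 = 1 + 0 + 0 + 0 + 0 + 1 + 1 + 0 = 3 ≡ 1 (mod 2).
  s_2 = 0 + 0 + 1 + 1 + 0 + 1 + 1 + 0 = 4 ≡ 0 (mod 2).
  s_3 = 1 + 1 + 1 + 1 + 0 + 0 + 1 + 0 = 5 ≡ 1 (mod 2).
  s_4 = 1 + 1 + 0 + 1 + 0 + 0 + 1 + 0 = 4 ≡ 0 (mod 2).
s = (1, 0, 1, 0)^T — this equals column 10 of H (binary 1010), so error is at position 10.
Correct: flip bit 10 of r = 111001110000110 to get c = 111001110100110.


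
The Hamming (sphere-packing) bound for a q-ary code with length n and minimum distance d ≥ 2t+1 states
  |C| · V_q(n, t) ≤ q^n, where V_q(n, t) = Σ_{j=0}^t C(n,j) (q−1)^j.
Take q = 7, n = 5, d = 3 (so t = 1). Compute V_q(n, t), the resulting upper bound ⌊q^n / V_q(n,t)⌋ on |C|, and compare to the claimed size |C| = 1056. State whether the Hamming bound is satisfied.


V_q(n, t) = 31, q^n = 16807, Hamming bound = 542, |C| = 1056 > bound (violated).

Step 1: Compute V_q(n, t) = Σ_{j=0}^1 C(n, j) (q−1)^j.
  j = 0: C(5,0)·(6)^0 = 1·1 = 1.
  j = 1: C(5,1)·(6)^1 = 5·6 = 30.
  V_q(n, t) = 1 + 30 = 31.
Step 2: q^n = 7^5 = 16807.
Step 3: Hamming bound ⌊q^n / V_q(n,t)⌋ = ⌊16807/31⌋ = 542.
Step 4: Compare |C| = 1056 to 542: violated.
The claimed |C| lies above the Hamming bound, so no 7-ary code of length 5 with d ≥ 3 can have 1056 codewords.


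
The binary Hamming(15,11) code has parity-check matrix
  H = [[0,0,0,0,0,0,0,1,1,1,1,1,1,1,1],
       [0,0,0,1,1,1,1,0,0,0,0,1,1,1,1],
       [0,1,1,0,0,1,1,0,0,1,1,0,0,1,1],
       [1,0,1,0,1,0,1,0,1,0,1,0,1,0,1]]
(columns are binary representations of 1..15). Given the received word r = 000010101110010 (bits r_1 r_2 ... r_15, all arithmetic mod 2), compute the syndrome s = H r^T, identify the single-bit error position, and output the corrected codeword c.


s = (0, 1, 0, 0)^T, error position = 4, corrected codeword c = 000110101110010

Compute s = H r^T mod 2 one row at a time:
  s_1 = 0 + 1 + 1 + 1 + 0 + 0 + 1 + 0 = 4 ≡ 0 (mod 2).
  s_2 = 0 + 1 + 0 + 1 + 0 + 0 + 1 + 0 = 3 ≡ 1 (mod 2).
  s_3 = 0 + 0 + 0 + 1 + 1 + 1 + 1 + 0 = 4 ≡ 0 (mod 2).
  s_4 = 0 + 0 + 1 + 1 + 1 + 1 + 0 + 0 = 4 ≡ 0 (mod 2).
s = (0, 1, 0, 0)^T — this equals column 4 of H (binary 0100), so error is at position 4.
Correct: flip bit 4 of r = 000010101110010 to get c = 000110101110010.


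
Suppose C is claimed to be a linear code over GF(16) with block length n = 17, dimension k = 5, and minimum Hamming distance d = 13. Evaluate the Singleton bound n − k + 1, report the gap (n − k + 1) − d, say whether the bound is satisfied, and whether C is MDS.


Singleton RHS = n − k + 1 = 13, slack = 0, bound satisfied, MDS.

Singleton bound: d ≤ n − k + 1.
Here n = 17, k = 5, so n − k + 1 = 13.
Given d = 13, check d ≤ 13: YES.
Slack = (n − k + 1) − d = 0.
The code is MDS (slack = 0).
Description: the claimed parameters are [17, 5, 13]_16; such a code would be MDS (meets Singleton bound).


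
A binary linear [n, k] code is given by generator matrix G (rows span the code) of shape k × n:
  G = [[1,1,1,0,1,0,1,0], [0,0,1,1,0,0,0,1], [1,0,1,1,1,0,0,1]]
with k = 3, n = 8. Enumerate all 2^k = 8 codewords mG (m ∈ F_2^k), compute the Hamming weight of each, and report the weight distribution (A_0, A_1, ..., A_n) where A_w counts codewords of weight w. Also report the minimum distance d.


Weight distribution: A_0 = 1, A_2 = 1, A_3 = 2, A_4 = 1, A_5 = 2, A_6 = 1. Minimum distance d = 2.

Enumerate all 2^3 = 8 messages m ∈ F_2^3.
For each, compute codeword c = mG in F_2^8, then tally its weight.
  m = 000 → c = 00000000, weight = 0.
  m = 100 → c = 11101010, weight = 5.
  m = 010 → c = 00110001, weight = 3.
  m = 110 → c = 11011011, weight = 6.
  m = 001 → c = 10111001, weight = 5.
  m = 101 → c = 01010011, weight = 4.
  m = 011 → c = 10001000, weight = 2.
  m = 111 → c = 01100010, weight = 3.
Tally weights:
  weight 0: 1 codewords.
  weight 2: 1 codewords.
  weight 3: 2 codewords.
  weight 4: 1 codewords.
  weight 5: 2 codewords.
  weight 6: 1 codewords.
Minimum distance d = smallest w > 0 with A_w > 0 = 2.
Sanity: Σ A_w = 8 = 2^3 = 8 ✓.


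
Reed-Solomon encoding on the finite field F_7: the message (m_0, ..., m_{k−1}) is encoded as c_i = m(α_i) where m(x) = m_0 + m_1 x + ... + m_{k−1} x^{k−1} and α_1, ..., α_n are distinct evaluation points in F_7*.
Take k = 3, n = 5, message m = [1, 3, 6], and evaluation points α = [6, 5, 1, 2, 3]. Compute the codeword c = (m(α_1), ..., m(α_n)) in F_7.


c = [4, 5, 3, 3, 1]

Message polynomial: m(x) = 1 + 3·x + 6·x^2 (mod 7).
For each evaluation point α_i, compute m(α_i) mod 7:
  α_1 = 6: Horner steps 6 → 4 → 4, so m(6) = 4.
  α_2 = 5: Horner steps 6 → 5 → 5, so m(5) = 5.
  α_3 = 1: Horner steps 6 → 2 → 3, so m(1) = 3.
  α_4 = 2: Horner steps 6 → 1 → 3, so m(2) = 3.
  α_5 = 3: Horner steps 6 → 0 → 1, so m(3) = 1.
Codeword c = [4, 5, 3, 3, 1] ∈ F_7^5.


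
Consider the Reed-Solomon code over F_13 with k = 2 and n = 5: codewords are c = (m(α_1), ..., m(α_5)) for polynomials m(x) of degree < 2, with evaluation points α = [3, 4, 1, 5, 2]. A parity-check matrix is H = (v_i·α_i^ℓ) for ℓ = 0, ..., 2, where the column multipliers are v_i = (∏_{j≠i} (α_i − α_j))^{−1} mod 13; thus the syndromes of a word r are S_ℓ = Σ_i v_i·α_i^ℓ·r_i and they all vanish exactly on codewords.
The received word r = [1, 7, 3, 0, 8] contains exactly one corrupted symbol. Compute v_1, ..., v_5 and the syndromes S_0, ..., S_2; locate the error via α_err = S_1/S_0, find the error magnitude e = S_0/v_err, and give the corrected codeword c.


S = (6, 6, 6), error at position 3, error magnitude e = 1, c = [1, 7, 2, 0, 8].

Step 1: column multipliers v_i = (∏_{j≠i}(α_i − α_j))^{−1} mod 13.
  i = 1 (α = 3): (3−4)(3−1)(3−5)(3−2) = (−1)·2·(−2)·1 = 4 ≡ 4, so v_1 = 4^{−1} = 10 (mod 13).
  i = 2 (α = 4): (4−3)(4−1)(4−5)(4−2) = 1·3·(−1)·2 = −6 ≡ 7, so v_2 = 7^{−1} = 2 (mod 13).
  i = 3 (α = 1): (1−3)(1−4)(1−5)(1−2) = (−2)·(−3)·(−4)·(−1) = 24 ≡ 11, so v_3 = 11^{−1} = 6 (mod 13).
  i = 4 (α = 5): (5−3)(5−4)(5−1)(5−2) = 2·1·4·3 = 24 ≡ 11, so v_4 = 11^{−1} = 6 (mod 13).
  i = 5 (α = 2): (2−3)(2−4)(2−1)(2−5) = (−1)·(−2)·1·(−3) = −6 ≡ 7, so v_5 = 7^{−1} = 2 (mod 13).
  v = [10, 2, 6, 6, 2].
Step 2: syndromes of r = [1, 7, 3, 0, 8] (all sums mod 13).
  S_0 = Σ v_i r_i = 10·1 + 2·7 + 6·3 + 6·0 + 2·8 = 58 ≡ 6.
  S_1 = Σ v_i α_i r_i = 10·3·1 + 2·4·7 + 6·1·3 + 6·5·0 + 2·2·8 = 136 ≡ 6.
  α_i^2 mod 13 = [9, 3, 1, 12, 4].
  S_2 = Σ v_i α_i^2 r_i = 10·9·1 + 2·3·7 + 6·1·3 + 6·12·0 + 2·4·8 = 214 ≡ 6.
  S = (6, 6, 6) ≠ 0, so r is not a codeword (an error is present).
Step 3: locate the error. For a single error e at position i, S_ℓ = v_i·e·α_i^ℓ, so α_err = S_1/S_0.
  S_0^{−1} = 6^{−1} = 11 (mod 13), so α_err = 6·11 = 66 ≡ 1 = α_3. Error position i = 3.
  Consistency check: S_2/S_1 = 6·11 = 66 ≡ 1 = α_err ✓ (single-error assumption holds).
Step 4: error magnitude e = S_0/v_3 = S_0·∏_{j≠3}(α_3 − α_j) = 6·11 = 66 ≡ 1 (mod 13).
Step 5: correct position 3: c_3 = r_3 − e = 3 − 1 ≡ 2 (mod 13). Hence c = [1, 7, 2, 0, 8].
  Check: interpolating c through the α_i gives m(x) = 9 + 6·x (degree < 2) with m(α_i) = c_i for every i, so c is indeed a codeword.


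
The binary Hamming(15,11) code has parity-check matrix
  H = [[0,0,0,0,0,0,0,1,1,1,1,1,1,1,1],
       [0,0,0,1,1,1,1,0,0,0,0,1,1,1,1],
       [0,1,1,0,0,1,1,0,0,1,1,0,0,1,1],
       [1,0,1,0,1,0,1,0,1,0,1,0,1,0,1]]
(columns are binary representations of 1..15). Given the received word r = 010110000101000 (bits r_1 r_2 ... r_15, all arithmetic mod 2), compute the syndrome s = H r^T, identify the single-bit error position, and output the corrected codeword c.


s = (0, 1, 0, 1)^T, error position = 5, corrected codeword c = 010100000101000

Compute s = H r^T mod 2 one row at a time:
  s_1 = 0 + 0 + 1 + 0 + 1 + 0 + 0 + 0 = 2 ≡ 0 (mod 2).
  s_2 = 1 + 1 + 0 + 0 + 1 + 0 + 0 + 0 = 3 ≡ 1 (mod 2).
  s_3 = 1 + 0 + 0 + 0 + 1 + 0 + 0 + 0 = 2 ≡ 0 (mod 2).
  s_4 = 0 + 0 + 1 + 0 + 0 + 0 + 0 + 0 = 1 ≡ 1 (mod 2).
s = (0, 1, 0, 1)^T — this equals column 5 of H (binary 0101), so error is at position 5.
Correct: flip bit 5 of r = 010110000101000 to get c = 010100000101000.
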